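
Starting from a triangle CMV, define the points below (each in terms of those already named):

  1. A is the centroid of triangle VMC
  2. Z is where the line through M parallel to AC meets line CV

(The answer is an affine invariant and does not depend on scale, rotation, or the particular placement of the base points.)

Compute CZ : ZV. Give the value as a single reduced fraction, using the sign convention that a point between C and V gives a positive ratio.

Assign C = (0, 0), M = (1, 0), V = (0, 1) — the answer is frame-independent, so this choice is without loss of generality.
1. A is the centroid of triangle VMC ⇒ A = (1/3, 1/3)
2. Z is where the line through M parallel to AC meets line CV ⇒ Z = (0, -1)
Z = C + t·(V−C) with t = -1, so CZ:ZV = t:(1−t) = -1:2

CZ:ZV = -1/2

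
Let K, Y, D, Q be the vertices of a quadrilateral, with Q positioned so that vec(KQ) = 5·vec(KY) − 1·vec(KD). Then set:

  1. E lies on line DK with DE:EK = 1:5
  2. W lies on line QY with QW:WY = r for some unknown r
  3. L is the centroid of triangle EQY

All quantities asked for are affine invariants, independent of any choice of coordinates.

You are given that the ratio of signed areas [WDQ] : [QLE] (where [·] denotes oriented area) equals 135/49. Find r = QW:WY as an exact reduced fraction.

Choose coordinates K = (0, 0), Y = (1, 0), D = (0, 1), Q = (5, -1).
1. E lies on line DK with DE:EK = 1:5 ⇒ E = (0, 5/6)
2. With QW:WY = r, write λ = r/(r+1) so W = Q + λ·(Y−Q); W is affine-linear in λ
3. L is the centroid of triangle EQY ⇒ L = (2, -1/18)
Every point depending on W is an affine combination of W and λ-independent points, so each such coordinate is linear in λ; the λ² term in each signed area is a multiple of (Y−Q)×(Y−Q) = 0, so 2·[WDQ] and 2·[QLE] are each linear in λ. Evaluating at λ=0 and λ=1:
  2·[WDQ] = -3·λ,   2·[QLE] = -7/9
So [WDQ]:[QLE] = (-3·λ) / (-7/9). Setting this equal to 135/49:
  -3·λ = 135/49·(-7/9)  ⇒  λ = 5/7
Then r = λ/(1−λ) = (5/7)/(2/7) = 5/2. Check: with r = 5/2, W = (15/7, -2/7) and [WDQ]:[QLE] = 135/49 as required.

r = 5/2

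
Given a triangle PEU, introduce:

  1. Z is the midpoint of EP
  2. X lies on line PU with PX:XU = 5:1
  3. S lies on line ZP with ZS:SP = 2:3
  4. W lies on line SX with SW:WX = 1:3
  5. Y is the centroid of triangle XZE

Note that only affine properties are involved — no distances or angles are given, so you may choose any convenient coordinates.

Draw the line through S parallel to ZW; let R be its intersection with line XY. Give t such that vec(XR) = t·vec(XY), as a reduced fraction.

Choose coordinates P = (0, 0), E = (1, 0), U = (0, 1).
1. Z is the midpoint of EP ⇒ Z = (1/2, 0)
2. X lies on line PU with PX:XU = 5:1 ⇒ X = (0, 5/6)
3. S lies on line ZP with ZS:SP = 2:3 ⇒ S = (3/10, 0)
4. W lies on line SX with SW:WX = 1:3 ⇒ W = (9/40, 5/24)
5. Y is the centroid of triangle XZE ⇒ Y = (1/2, 5/18)
through S parallel to ZW: direction (-11/40, 5/24); meets XY at R = (12/7, -15/14)
R = X + t·(Y−X) with t = 24/7

t = 24/7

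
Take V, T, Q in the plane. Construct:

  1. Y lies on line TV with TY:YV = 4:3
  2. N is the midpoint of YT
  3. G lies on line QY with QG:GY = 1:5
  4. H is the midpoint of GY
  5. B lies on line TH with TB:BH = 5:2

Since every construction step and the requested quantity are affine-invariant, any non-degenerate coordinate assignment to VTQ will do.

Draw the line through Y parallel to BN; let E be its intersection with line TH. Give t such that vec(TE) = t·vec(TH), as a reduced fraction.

t = 10/7

Choose coordinates V = (0, 0), T = (1, 0), Q = (0, 1).
1. Y lies on line TV with TY:YV = 4:3 ⇒ Y = (3/7, 0)
2. N is the midpoint of YT ⇒ N = (5/7, 0)
3. G lies on line QY with QG:GY = 1:5 ⇒ G = (1/14, 5/6)
4. H is the midpoint of GY ⇒ H = (1/4, 5/12)
5. B lies on line TH with TB:BH = 5:2 ⇒ B = (13/28, 25/84)
through Y parallel to BN: direction (1/4, -25/84); meets TH at E = (-1/14, 25/42)
E = T + t·(H−T) with t = 10/7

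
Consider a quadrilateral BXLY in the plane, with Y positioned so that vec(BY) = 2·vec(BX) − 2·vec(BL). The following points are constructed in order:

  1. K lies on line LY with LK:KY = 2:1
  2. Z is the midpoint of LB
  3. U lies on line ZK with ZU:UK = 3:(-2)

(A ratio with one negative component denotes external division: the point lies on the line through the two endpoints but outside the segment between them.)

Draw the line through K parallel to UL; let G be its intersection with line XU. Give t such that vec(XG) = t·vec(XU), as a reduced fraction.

Choose coordinates B = (0, 0), X = (1, 0), L = (0, 1), Y = (2, -2).
1. K lies on line LY with LK:KY = 2:1 ⇒ K = (4/3, -1)
2. Z is the midpoint of LB ⇒ Z = (0, 1/2)
3. U lies on line ZK with ZU:UK = 3:(-2) ⇒ U = (4, -4)
through K parallel to UL: direction (-4, 5); meets XU at G = (8, -28/3)
G = X + t·(U−X) with t = 7/3

t = 7/3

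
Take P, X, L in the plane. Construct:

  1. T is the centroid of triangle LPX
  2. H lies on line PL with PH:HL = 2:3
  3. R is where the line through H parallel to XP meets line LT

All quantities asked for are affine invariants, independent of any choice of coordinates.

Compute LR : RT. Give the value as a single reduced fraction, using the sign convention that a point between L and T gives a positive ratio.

LR:RT = 9

Choose coordinates P = (0, 0), X = (1, 0), L = (0, 1).
1. T is the centroid of triangle LPX ⇒ T = (1/3, 1/3)
2. H lies on line PL with PH:HL = 2:3 ⇒ H = (0, 2/5)
3. R is where the line through H parallel to XP meets line LT ⇒ R = (3/10, 2/5)
R = L + t·(T−L) with t = 9/10, so LR:RT = t:(1−t) = 9/10:1/10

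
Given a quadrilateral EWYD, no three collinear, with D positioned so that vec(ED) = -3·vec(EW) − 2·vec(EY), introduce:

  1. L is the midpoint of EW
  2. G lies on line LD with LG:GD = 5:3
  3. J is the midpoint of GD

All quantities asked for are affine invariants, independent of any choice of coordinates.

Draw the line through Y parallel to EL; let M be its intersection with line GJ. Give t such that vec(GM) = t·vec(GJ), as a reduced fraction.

Choose coordinates E = (0, 0), W = (1, 0), Y = (0, 1), D = (-3, -2).
1. L is the midpoint of EW ⇒ L = (1/2, 0)
2. G lies on line LD with LG:GD = 5:3 ⇒ G = (-27/16, -5/4)
3. J is the midpoint of GD ⇒ J = (-75/32, -13/8)
through Y parallel to EL: direction (1/2, 0); meets GJ at M = (9/4, 1)
M = G + t·(J−G) with t = -6

t = -6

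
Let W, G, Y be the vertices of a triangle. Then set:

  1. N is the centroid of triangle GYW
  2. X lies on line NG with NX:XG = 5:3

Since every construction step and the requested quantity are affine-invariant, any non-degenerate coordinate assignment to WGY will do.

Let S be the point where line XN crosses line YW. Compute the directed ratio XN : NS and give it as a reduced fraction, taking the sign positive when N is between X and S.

XN:NS = 5/4

Set W = (0, 0), G = (1, 0), Y = (0, 1); any affine frame gives the same invariant.
1. N is the centroid of triangle GYW ⇒ N = (1/3, 1/3)
2. X lies on line NG with NX:XG = 5:3 ⇒ X = (3/4, 1/8)
line XN meets YW at S = (0, 1/2)
N = X + t·(S−X) with t = 5/9, so XN:NS = 5/9:4/9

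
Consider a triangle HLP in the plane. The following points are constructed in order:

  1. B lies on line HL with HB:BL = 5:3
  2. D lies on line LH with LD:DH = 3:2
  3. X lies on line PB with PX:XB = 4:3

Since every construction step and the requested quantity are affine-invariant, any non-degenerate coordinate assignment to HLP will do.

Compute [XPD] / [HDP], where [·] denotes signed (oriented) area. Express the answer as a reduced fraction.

Work in coordinates with H = (0, 0), L = (1, 0), P = (0, 1).
1. B lies on line HL with HB:BL = 5:3 ⇒ B = (5/8, 0)
2. D lies on line LH with LD:DH = 3:2 ⇒ D = (2/5, 0)
3. X lies on line PB with PX:XB = 4:3 ⇒ X = (5/14, 3/7)
2·[XPD] = 9/70, 2·[HDP] = 2/5
[XPD]:[HDP] = 9/70:2/5 = 9/28

[XPD]:[HDP] = 9/28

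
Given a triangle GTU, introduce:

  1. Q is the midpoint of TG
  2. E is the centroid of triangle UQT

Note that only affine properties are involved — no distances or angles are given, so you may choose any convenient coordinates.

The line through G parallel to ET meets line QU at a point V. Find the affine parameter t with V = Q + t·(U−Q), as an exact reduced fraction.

t = -1/2

Assign G = (0, 0), T = (1, 0), U = (0, 1) — the answer is frame-independent, so this choice is without loss of generality.
1. Q is the midpoint of TG ⇒ Q = (1/2, 0)
2. E is the centroid of triangle UQT ⇒ E = (1/2, 1/3)
through G parallel to ET: direction (1/2, -1/3); meets QU at V = (3/4, -1/2)
V = Q + t·(U−Q) with t = -1/2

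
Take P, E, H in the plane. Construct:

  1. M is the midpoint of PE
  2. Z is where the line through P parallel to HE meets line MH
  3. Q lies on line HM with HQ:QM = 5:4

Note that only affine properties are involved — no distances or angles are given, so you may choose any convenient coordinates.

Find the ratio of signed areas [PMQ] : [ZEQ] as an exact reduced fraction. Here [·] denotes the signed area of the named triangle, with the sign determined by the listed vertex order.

[PMQ]:[ZEQ] = 4/13

Assign P = (0, 0), E = (1, 0), H = (0, 1) — the answer is frame-independent, so this choice is without loss of generality.
1. M is the midpoint of PE ⇒ M = (1/2, 0)
2. Z is where the line through P parallel to HE meets line MH ⇒ Z = (1, -1)
3. Q lies on line HM with HQ:QM = 5:4 ⇒ Q = (5/18, 4/9)
2·[PMQ] = 2/9, 2·[ZEQ] = 13/18
[PMQ]:[ZEQ] = 2/9:13/18 = 4/13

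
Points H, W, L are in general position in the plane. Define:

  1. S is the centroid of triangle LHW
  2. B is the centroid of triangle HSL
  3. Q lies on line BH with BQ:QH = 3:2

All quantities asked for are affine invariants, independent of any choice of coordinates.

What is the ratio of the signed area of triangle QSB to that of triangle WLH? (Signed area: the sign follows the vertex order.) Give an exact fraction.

[QSB]:[WLH] = 1/15

Set H = (0, 0), W = (1, 0), L = (0, 1); any affine frame gives the same invariant.
1. S is the centroid of triangle LHW ⇒ S = (1/3, 1/3)
2. B is the centroid of triangle HSL ⇒ B = (1/9, 4/9)
3. Q lies on line BH with BQ:QH = 3:2 ⇒ Q = (2/45, 8/45)
2·[QSB] = 1/15, 2·[WLH] = 1
[QSB]:[WLH] = 1/15:1 = 1/15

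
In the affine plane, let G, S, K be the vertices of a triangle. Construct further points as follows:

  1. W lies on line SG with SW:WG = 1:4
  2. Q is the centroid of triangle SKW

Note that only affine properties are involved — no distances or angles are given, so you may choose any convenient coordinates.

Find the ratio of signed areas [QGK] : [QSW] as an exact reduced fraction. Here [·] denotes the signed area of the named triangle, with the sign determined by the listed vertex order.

[QGK]:[QSW] = 9

Choose coordinates G = (0, 0), S = (1, 0), K = (0, 1).
1. W lies on line SG with SW:WG = 1:4 ⇒ W = (4/5, 0)
2. Q is the centroid of triangle SKW ⇒ Q = (3/5, 1/3)
2·[QGK] = -3/5, 2·[QSW] = -1/15
[QGK]:[QSW] = -3/5:-1/15 = 9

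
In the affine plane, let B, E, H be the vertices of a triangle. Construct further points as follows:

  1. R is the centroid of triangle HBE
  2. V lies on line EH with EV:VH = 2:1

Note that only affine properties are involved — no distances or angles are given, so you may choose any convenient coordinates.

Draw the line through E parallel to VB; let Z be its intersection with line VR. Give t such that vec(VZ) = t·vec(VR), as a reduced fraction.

t = 6

Choose coordinates B = (0, 0), E = (1, 0), H = (0, 1).
1. R is the centroid of triangle HBE ⇒ R = (1/3, 1/3)
2. V lies on line EH with EV:VH = 2:1 ⇒ V = (1/3, 2/3)
through E parallel to VB: direction (-1/3, -2/3); meets VR at Z = (1/3, -4/3)
Z = V + t·(R−V) with t = 6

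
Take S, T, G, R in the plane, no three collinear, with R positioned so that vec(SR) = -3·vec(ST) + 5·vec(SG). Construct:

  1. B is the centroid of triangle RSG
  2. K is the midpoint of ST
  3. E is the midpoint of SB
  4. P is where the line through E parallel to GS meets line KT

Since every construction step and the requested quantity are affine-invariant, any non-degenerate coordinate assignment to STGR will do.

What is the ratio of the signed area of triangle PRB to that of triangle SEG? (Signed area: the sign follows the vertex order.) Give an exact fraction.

[PRB]:[SEG] = 5

Assign S = (0, 0), T = (1, 0), G = (0, 1), R = (-3, 5) — the answer is frame-independent, so this choice is without loss of generality.
1. B is the centroid of triangle RSG ⇒ B = (-1, 2)
2. K is the midpoint of ST ⇒ K = (1/2, 0)
3. E is the midpoint of SB ⇒ E = (-1/2, 1)
4. P is where the line through E parallel to GS meets line KT ⇒ P = (-1/2, 0)
2·[PRB] = -5/2, 2·[SEG] = -1/2
[PRB]:[SEG] = -5/2:-1/2 = 5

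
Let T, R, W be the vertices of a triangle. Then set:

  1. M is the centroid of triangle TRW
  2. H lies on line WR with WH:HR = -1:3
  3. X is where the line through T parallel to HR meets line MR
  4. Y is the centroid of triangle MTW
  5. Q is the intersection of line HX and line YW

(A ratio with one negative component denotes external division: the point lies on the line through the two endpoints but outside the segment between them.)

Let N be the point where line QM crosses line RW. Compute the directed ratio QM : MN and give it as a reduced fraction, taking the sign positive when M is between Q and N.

Choose coordinates T = (0, 0), R = (1, 0), W = (0, 1).
1. M is the centroid of triangle TRW ⇒ M = (1/3, 1/3)
2. H lies on line WR with WH:HR = -1:3 ⇒ H = (-1/2, 3/2)
3. X is where the line through T parallel to HR meets line MR ⇒ X = (-1, 1)
4. Y is the centroid of triangle MTW ⇒ Y = (1/9, 4/9)
5. Q is the intersection of line HX and line YW ⇒ Q = (-1/6, 11/6)
line QM meets RW at N = (1/6, 5/6)
M = Q + t·(N−Q) with t = 3/2, so QM:MN = 3/2:-1/2

QM:MN = -3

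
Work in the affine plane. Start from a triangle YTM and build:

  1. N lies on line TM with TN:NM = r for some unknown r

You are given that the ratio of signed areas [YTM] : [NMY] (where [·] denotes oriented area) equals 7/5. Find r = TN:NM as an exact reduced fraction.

Work in coordinates with Y = (0, 0), T = (1, 0), M = (0, 1).
1. With TN:NM = r, write λ = r/(r+1) so N = T + λ·(M−T); N is affine-linear in λ
Every point depending on N is an affine combination of N and λ-independent points, so each such coordinate is linear in λ; the λ² term in each signed area is a multiple of (M−T)×(M−T) = 0, so 2·[YTM] and 2·[NMY] are each linear in λ. Evaluating at λ=0 and λ=1:
  2·[YTM] = 1,   2·[NMY] = −λ + 1
So [YTM]:[NMY] = (1) / (−λ + 1). Setting this equal to 7/5:
  1 = 7/5·(−λ + 1)  ⇒  λ = 2/7
Then r = λ/(1−λ) = (2/7)/(5/7) = 2/5. Check: with r = 2/5, N = (5/7, 2/7) and [YTM]:[NMY] = 7/5 as required.

r = 2/5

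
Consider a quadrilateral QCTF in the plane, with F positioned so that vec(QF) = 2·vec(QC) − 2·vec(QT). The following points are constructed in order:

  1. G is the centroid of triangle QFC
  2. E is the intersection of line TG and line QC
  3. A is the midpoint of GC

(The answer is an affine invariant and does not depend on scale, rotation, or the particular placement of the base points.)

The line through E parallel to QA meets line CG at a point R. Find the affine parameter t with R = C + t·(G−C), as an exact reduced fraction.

Choose coordinates Q = (0, 0), C = (1, 0), T = (0, 1), F = (2, -2).
1. G is the centroid of triangle QFC ⇒ G = (1, -2/3)
2. E is the intersection of line TG and line QC ⇒ E = (3/5, 0)
3. A is the midpoint of GC ⇒ A = (1, -1/3)
through E parallel to QA: direction (1, -1/3); meets CG at R = (1, -2/15)
R = C + t·(G−C) with t = 1/5

t = 1/5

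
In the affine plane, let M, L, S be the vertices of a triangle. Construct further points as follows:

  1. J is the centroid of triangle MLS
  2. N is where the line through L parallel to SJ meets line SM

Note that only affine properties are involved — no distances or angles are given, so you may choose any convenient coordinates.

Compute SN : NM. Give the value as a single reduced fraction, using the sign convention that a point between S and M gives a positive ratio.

Work in coordinates with M = (0, 0), L = (1, 0), S = (0, 1).
1. J is the centroid of triangle MLS ⇒ J = (1/3, 1/3)
2. N is where the line through L parallel to SJ meets line SM ⇒ N = (0, 2)
N = S + t·(M−S) with t = -1, so SN:NM = t:(1−t) = -1:2

SN:NM = -1/2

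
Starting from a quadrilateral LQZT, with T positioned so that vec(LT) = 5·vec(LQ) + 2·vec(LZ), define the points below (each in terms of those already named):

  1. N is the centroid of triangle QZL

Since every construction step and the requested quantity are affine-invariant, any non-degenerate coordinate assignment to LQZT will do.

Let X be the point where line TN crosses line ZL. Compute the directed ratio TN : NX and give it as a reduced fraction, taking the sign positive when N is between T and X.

TN:NX = 14

Set L = (0, 0), Q = (1, 0), Z = (0, 1), T = (5, 2); any affine frame gives the same invariant.
1. N is the centroid of triangle QZL ⇒ N = (1/3, 1/3)
line TN meets ZL at X = (0, 3/14)
N = T + t·(X−T) with t = 14/15, so TN:NX = 14/15:1/15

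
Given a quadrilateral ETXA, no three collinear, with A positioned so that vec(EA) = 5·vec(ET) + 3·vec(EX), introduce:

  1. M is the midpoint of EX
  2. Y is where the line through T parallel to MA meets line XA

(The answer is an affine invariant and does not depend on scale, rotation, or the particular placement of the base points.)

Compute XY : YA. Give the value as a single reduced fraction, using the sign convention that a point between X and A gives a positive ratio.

XY:YA = -3/2

Assign E = (0, 0), T = (1, 0), X = (0, 1), A = (5, 3) — the answer is frame-independent, so this choice is without loss of generality.
1. M is the midpoint of EX ⇒ M = (0, 1/2)
2. Y is where the line through T parallel to MA meets line XA ⇒ Y = (15, 7)
Y = X + t·(A−X) with t = 3, so XY:YA = t:(1−t) = 3:-2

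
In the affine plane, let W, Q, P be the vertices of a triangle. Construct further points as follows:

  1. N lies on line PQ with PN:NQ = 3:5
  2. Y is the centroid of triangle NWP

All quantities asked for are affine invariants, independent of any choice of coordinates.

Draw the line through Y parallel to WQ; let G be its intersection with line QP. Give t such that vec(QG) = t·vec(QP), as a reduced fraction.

t = 13/24

Assign W = (0, 0), Q = (1, 0), P = (0, 1) — the answer is frame-independent, so this choice is without loss of generality.
1. N lies on line PQ with PN:NQ = 3:5 ⇒ N = (3/8, 5/8)
2. Y is the centroid of triangle NWP ⇒ Y = (1/8, 13/24)
through Y parallel to WQ: direction (1, 0); meets QP at G = (11/24, 13/24)
G = Q + t·(P−Q) with t = 13/24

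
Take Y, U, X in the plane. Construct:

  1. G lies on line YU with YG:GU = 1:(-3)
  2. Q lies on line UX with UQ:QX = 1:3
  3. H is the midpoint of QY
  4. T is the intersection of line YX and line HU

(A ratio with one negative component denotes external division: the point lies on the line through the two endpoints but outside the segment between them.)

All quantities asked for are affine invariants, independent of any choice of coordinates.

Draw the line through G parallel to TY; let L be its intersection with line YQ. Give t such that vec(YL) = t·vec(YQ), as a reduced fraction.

Choose coordinates Y = (0, 0), U = (1, 0), X = (0, 1).
1. G lies on line YU with YG:GU = 1:(-3) ⇒ G = (-1/2, 0)
2. Q lies on line UX with UQ:QX = 1:3 ⇒ Q = (3/4, 1/4)
3. H is the midpoint of QY ⇒ H = (3/8, 1/8)
4. T is the intersection of line YX and line HU ⇒ T = (0, 1/5)
through G parallel to TY: direction (0, -1/5); meets YQ at L = (-1/2, -1/6)
L = Y + t·(Q−Y) with t = -2/3

t = -2/3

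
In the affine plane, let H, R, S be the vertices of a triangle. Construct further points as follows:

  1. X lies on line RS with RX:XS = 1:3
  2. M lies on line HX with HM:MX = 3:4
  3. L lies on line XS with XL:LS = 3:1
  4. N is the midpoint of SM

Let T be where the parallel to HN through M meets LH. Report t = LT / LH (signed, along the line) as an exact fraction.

Work in coordinates with H = (0, 0), R = (1, 0), S = (0, 1).
1. X lies on line RS with RX:XS = 1:3 ⇒ X = (3/4, 1/4)
2. M lies on line HX with HM:MX = 3:4 ⇒ M = (9/28, 3/28)
3. L lies on line XS with XL:LS = 3:1 ⇒ L = (3/16, 13/16)
4. N is the midpoint of SM ⇒ N = (9/56, 31/56)
through M parallel to HN: direction (9/56, 31/56); meets LH at T = (-9/8, -39/8)
T = L + t·(H−L) with t = 7

t = 7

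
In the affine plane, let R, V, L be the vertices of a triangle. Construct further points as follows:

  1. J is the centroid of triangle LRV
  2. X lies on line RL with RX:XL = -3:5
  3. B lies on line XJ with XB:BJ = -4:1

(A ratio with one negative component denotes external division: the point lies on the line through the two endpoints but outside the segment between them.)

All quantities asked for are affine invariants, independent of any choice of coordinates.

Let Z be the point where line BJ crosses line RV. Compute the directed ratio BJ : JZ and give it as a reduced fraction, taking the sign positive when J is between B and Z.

BJ:JZ = 11/6

Choose coordinates R = (0, 0), V = (1, 0), L = (0, 1).
1. J is the centroid of triangle LRV ⇒ J = (1/3, 1/3)
2. X lies on line RL with RX:XL = -3:5 ⇒ X = (0, -3/2)
3. B lies on line XJ with XB:BJ = -4:1 ⇒ B = (4/9, 17/18)
line BJ meets RV at Z = (3/11, 0)
J = B + t·(Z−B) with t = 11/17, so BJ:JZ = 11/17:6/17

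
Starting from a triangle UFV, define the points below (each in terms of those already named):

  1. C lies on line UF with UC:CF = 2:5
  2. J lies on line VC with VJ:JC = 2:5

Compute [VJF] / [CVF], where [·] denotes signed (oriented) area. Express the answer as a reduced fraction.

Choose coordinates U = (0, 0), F = (1, 0), V = (0, 1).
1. C lies on line UF with UC:CF = 2:5 ⇒ C = (2/7, 0)
2. J lies on line VC with VJ:JC = 2:5 ⇒ J = (4/49, 5/7)
2·[VJF] = 10/49, 2·[CVF] = -5/7
[VJF]:[CVF] = 10/49:-5/7 = -2/7

[VJF]:[CVF] = -2/7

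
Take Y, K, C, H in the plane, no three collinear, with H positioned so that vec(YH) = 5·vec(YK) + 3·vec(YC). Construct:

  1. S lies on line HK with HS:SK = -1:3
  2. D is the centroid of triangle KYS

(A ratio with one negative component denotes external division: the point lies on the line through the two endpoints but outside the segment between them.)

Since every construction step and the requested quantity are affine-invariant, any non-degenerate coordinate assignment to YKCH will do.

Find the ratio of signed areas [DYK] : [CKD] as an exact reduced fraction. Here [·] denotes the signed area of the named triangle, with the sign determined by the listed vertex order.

[DYK]:[CKD] = 9/19

Work in coordinates with Y = (0, 0), K = (1, 0), C = (0, 1), H = (5, 3).
1. S lies on line HK with HS:SK = -1:3 ⇒ S = (7, 9/2)
2. D is the centroid of triangle KYS ⇒ D = (8/3, 3/2)
2·[DYK] = 3/2, 2·[CKD] = 19/6
[DYK]:[CKD] = 3/2:19/6 = 9/19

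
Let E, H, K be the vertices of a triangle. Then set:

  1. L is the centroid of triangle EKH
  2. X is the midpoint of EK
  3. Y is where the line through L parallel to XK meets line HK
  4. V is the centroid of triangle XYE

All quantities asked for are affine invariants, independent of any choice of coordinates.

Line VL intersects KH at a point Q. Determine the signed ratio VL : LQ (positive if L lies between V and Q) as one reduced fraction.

Assign E = (0, 0), H = (1, 0), K = (0, 1) — the answer is frame-independent, so this choice is without loss of generality.
1. L is the centroid of triangle EKH ⇒ L = (1/3, 1/3)
2. X is the midpoint of EK ⇒ X = (0, 1/2)
3. Y is where the line through L parallel to XK meets line HK ⇒ Y = (1/3, 2/3)
4. V is the centroid of triangle XYE ⇒ V = (1/9, 7/18)
line VL meets KH at Q = (7/9, 2/9)
L = V + t·(Q−V) with t = 1/3, so VL:LQ = 1/3:2/3

VL:LQ = 1/2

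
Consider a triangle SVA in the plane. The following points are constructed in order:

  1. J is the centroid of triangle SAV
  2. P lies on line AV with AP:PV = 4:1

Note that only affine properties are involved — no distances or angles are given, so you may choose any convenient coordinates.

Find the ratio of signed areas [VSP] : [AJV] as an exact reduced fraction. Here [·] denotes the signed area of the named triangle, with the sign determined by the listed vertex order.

Assign S = (0, 0), V = (1, 0), A = (0, 1) — the answer is frame-independent, so this choice is without loss of generality.
1. J is the centroid of triangle SAV ⇒ J = (1/3, 1/3)
2. P lies on line AV with AP:PV = 4:1 ⇒ P = (4/5, 1/5)
2·[VSP] = -1/5, 2·[AJV] = 1/3
[VSP]:[AJV] = -1/5:1/3 = -3/5

[VSP]:[AJV] = -3/5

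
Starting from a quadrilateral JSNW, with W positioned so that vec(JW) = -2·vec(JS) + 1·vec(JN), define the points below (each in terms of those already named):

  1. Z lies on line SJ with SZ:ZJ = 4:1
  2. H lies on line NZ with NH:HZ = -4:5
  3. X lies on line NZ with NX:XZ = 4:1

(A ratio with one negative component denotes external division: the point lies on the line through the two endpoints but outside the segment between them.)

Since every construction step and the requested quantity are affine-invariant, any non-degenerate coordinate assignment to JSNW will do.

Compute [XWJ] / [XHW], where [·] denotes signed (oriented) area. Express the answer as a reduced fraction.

Assign J = (0, 0), S = (1, 0), N = (0, 1), W = (-2, 1) — the answer is frame-independent, so this choice is without loss of generality.
1. Z lies on line SJ with SZ:ZJ = 4:1 ⇒ Z = (1/5, 0)
2. H lies on line NZ with NH:HZ = -4:5 ⇒ H = (-4/5, 5)
3. X lies on line NZ with NX:XZ = 4:1 ⇒ X = (4/25, 1/5)
2·[XWJ] = 14/25, 2·[XHW] = 48/5
[XWJ]:[XHW] = 14/25:48/5 = 7/120

[XWJ]:[XHW] = 7/120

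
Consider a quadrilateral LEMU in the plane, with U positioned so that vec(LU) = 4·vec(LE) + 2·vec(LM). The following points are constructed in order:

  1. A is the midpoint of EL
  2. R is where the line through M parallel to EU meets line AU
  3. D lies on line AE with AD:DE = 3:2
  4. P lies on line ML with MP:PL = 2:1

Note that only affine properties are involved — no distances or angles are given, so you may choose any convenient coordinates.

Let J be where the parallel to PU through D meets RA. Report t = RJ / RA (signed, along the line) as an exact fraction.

t = 49/52

Assign L = (0, 0), E = (1, 0), M = (0, 1), U = (4, 2) — the answer is frame-independent, so this choice is without loss of generality.
1. A is the midpoint of EL ⇒ A = (1/2, 0)
2. R is where the line through M parallel to EU meets line AU ⇒ R = (-27/2, -8)
3. D lies on line AE with AD:DE = 3:2 ⇒ D = (4/5, 0)
4. P lies on line ML with MP:PL = 2:1 ⇒ P = (0, 1/3)
through D parallel to PU: direction (4, 5/3); meets RA at J = (-4/13, -6/13)
J = R + t·(A−R) with t = 49/52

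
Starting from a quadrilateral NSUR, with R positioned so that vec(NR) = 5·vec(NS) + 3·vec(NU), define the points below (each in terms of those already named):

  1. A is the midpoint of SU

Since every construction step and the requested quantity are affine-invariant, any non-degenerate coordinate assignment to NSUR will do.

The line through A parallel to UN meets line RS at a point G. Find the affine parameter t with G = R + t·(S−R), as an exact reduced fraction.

t = 9/8

Set N = (0, 0), S = (1, 0), U = (0, 1), R = (5, 3); any affine frame gives the same invariant.
1. A is the midpoint of SU ⇒ A = (1/2, 1/2)
through A parallel to UN: direction (0, -1); meets RS at G = (1/2, -3/8)
G = R + t·(S−R) with t = 9/8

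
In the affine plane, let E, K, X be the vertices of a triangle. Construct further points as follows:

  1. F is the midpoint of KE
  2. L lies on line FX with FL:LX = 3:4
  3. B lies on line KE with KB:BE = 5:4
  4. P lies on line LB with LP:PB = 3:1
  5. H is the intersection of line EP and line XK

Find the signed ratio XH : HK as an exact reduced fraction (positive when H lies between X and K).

XH:HK = 34/9

Assign E = (0, 0), K = (1, 0), X = (0, 1) — the answer is frame-independent, so this choice is without loss of generality.
1. F is the midpoint of KE ⇒ F = (1/2, 0)
2. L lies on line FX with FL:LX = 3:4 ⇒ L = (2/7, 3/7)
3. B lies on line KE with KB:BE = 5:4 ⇒ B = (4/9, 0)
4. P lies on line LB with LP:PB = 3:1 ⇒ P = (17/42, 3/28)
5. H is the intersection of line EP and line XK ⇒ H = (34/43, 9/43)
H = X + t·(K−X) with t = 34/43, so XH:HK = t:(1−t) = 34/43:9/43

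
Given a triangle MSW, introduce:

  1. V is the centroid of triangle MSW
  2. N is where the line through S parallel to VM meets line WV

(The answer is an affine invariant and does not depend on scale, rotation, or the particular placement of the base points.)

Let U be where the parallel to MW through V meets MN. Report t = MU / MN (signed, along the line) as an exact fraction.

t = 1/2

Assign M = (0, 0), S = (1, 0), W = (0, 1) — the answer is frame-independent, so this choice is without loss of generality.
1. V is the centroid of triangle MSW ⇒ V = (1/3, 1/3)
2. N is where the line through S parallel to VM meets line WV ⇒ N = (2/3, -1/3)
through V parallel to MW: direction (0, 1); meets MN at U = (1/3, -1/6)
U = M + t·(N−M) with t = 1/2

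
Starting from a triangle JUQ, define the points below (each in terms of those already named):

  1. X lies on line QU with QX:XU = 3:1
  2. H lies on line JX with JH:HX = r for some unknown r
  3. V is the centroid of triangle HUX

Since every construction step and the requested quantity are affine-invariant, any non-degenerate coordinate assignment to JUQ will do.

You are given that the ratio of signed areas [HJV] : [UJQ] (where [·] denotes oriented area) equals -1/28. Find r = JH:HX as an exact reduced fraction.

Work in coordinates with J = (0, 0), U = (1, 0), Q = (0, 1).
1. X lies on line QU with QX:XU = 3:1 ⇒ X = (3/4, 1/4)
2. With JH:HX = r, write λ = r/(r+1) so H = J + λ·(X−J); H is affine-linear in λ
3. V is the centroid of triangle HUX ⇒ V is an affine combination of earlier points and hence also affine-linear in λ
Every point depending on H is an affine combination of H and λ-independent points, so each such coordinate is linear in λ; the λ² term in each signed area is a multiple of (X−J)×(X−J) = 0, so 2·[HJV] and 2·[UJQ] are each linear in λ. Evaluating at λ=0 and λ=1:
  2·[HJV] = 1/12·λ,   2·[UJQ] = -1
So [HJV]:[UJQ] = (1/12·λ) / (-1). Setting this equal to -1/28:
  1/12·λ = -1/28·(-1)  ⇒  λ = 3/7
Then r = λ/(1−λ) = (3/7)/(4/7) = 3/4. Check: with r = 3/4, H = (9/28, 3/28) and [HJV]:[UJQ] = -1/28 as required.

r = 3/4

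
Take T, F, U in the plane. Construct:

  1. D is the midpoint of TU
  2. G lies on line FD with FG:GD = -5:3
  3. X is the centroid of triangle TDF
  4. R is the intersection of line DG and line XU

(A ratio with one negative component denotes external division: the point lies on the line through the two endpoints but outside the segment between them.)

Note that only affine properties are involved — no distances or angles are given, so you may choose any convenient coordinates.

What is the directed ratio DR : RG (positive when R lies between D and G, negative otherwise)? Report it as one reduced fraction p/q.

DR:RG = -1/7

Work in coordinates with T = (0, 0), F = (1, 0), U = (0, 1).
1. D is the midpoint of TU ⇒ D = (0, 1/2)
2. G lies on line FD with FG:GD = -5:3 ⇒ G = (-3/2, 5/4)
3. X is the centroid of triangle TDF ⇒ X = (1/3, 1/6)
4. R is the intersection of line DG and line XU ⇒ R = (1/4, 3/8)
R = D + t·(G−D) with t = -1/6, so DR:RG = t:(1−t) = -1/6:7/6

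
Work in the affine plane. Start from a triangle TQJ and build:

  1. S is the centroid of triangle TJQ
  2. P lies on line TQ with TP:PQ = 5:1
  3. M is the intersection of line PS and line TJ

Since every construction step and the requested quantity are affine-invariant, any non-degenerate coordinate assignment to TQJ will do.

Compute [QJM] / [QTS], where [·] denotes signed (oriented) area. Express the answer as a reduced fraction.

[QJM]:[QTS] = -4/3

Assign T = (0, 0), Q = (1, 0), J = (0, 1) — the answer is frame-independent, so this choice is without loss of generality.
1. S is the centroid of triangle TJQ ⇒ S = (1/3, 1/3)
2. P lies on line TQ with TP:PQ = 5:1 ⇒ P = (5/6, 0)
3. M is the intersection of line PS and line TJ ⇒ M = (0, 5/9)
2·[QJM] = 4/9, 2·[QTS] = -1/3
[QJM]:[QTS] = 4/9:-1/3 = -4/3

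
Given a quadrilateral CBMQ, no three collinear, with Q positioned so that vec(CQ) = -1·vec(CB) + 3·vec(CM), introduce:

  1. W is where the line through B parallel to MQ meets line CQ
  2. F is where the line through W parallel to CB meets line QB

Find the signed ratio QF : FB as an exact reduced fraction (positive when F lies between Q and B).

QF:FB = -1/2

Set C = (0, 0), B = (1, 0), M = (0, 1), Q = (-1, 3); any affine frame gives the same invariant.
1. W is where the line through B parallel to MQ meets line CQ ⇒ W = (-2, 6)
2. F is where the line through W parallel to CB meets line QB ⇒ F = (-3, 6)
F = Q + t·(B−Q) with t = -1, so QF:FB = t:(1−t) = -1:2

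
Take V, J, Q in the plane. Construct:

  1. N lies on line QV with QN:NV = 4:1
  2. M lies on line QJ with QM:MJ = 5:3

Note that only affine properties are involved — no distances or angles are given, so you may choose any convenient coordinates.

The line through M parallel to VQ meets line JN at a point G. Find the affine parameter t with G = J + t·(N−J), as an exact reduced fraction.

Choose coordinates V = (0, 0), J = (1, 0), Q = (0, 1).
1. N lies on line QV with QN:NV = 4:1 ⇒ N = (0, 1/5)
2. M lies on line QJ with QM:MJ = 5:3 ⇒ M = (5/8, 3/8)
through M parallel to VQ: direction (0, 1); meets JN at G = (5/8, 3/40)
G = J + t·(N−J) with t = 3/8

t = 3/8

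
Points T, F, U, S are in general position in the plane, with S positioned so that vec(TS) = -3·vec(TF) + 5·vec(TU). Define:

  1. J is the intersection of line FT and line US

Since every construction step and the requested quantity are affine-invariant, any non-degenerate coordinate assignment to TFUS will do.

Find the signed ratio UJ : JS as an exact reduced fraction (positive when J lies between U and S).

UJ:JS = -1/5

Choose coordinates T = (0, 0), F = (1, 0), U = (0, 1), S = (-3, 5).
1. J is the intersection of line FT and line US ⇒ J = (3/4, 0)
J = U + t·(S−U) with t = -1/4, so UJ:JS = t:(1−t) = -1/4:5/4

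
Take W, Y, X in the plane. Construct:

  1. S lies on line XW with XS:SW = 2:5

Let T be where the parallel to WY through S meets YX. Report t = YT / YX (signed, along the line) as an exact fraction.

Set W = (0, 0), Y = (1, 0), X = (0, 1); any affine frame gives the same invariant.
1. S lies on line XW with XS:SW = 2:5 ⇒ S = (0, 5/7)
through S parallel to WY: direction (1, 0); meets YX at T = (2/7, 5/7)
T = Y + t·(X−Y) with t = 5/7

t = 5/7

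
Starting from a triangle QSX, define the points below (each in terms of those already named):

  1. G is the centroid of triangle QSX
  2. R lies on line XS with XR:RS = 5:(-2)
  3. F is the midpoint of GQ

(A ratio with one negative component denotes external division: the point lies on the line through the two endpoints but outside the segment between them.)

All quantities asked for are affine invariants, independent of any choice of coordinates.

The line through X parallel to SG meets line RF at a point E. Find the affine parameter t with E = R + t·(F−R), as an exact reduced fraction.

t = 10

Choose coordinates Q = (0, 0), S = (1, 0), X = (0, 1).
1. G is the centroid of triangle QSX ⇒ G = (1/3, 1/3)
2. R lies on line XS with XR:RS = 5:(-2) ⇒ R = (5/3, -2/3)
3. F is the midpoint of GQ ⇒ F = (1/6, 1/6)
through X parallel to SG: direction (-2/3, 1/3); meets RF at E = (-40/3, 23/3)
E = R + t·(F−R) with t = 10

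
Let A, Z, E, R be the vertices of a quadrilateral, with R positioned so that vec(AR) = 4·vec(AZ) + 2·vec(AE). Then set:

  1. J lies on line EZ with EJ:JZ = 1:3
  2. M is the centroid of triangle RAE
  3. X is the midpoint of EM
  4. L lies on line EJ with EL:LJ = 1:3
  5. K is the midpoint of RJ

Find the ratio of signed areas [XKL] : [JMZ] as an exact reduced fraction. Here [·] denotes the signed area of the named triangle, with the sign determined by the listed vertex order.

Choose coordinates A = (0, 0), Z = (1, 0), E = (0, 1), R = (4, 2).
1. J lies on line EZ with EJ:JZ = 1:3 ⇒ J = (1/4, 3/4)
2. M is the centroid of triangle RAE ⇒ M = (4/3, 1)
3. X is the midpoint of EM ⇒ X = (2/3, 1)
4. L lies on line EJ with EL:LJ = 1:3 ⇒ L = (1/16, 15/16)
5. K is the midpoint of RJ ⇒ K = (17/8, 11/8)
2·[XKL] = 13/96, 2·[JMZ] = -1
[XKL]:[JMZ] = 13/96:-1 = -13/96

[XKL]:[JMZ] = -13/96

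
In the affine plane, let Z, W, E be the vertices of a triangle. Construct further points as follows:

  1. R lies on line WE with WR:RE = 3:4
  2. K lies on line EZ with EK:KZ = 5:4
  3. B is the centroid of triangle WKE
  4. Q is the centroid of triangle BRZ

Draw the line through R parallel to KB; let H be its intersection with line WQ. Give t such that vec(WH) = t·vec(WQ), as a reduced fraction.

Choose coordinates Z = (0, 0), W = (1, 0), E = (0, 1).
1. R lies on line WE with WR:RE = 3:4 ⇒ R = (4/7, 3/7)
2. K lies on line EZ with EK:KZ = 5:4 ⇒ K = (0, 4/9)
3. B is the centroid of triangle WKE ⇒ B = (1/3, 13/27)
4. Q is the centroid of triangle BRZ ⇒ Q = (19/63, 172/567)
through R parallel to KB: direction (1/3, 1/27); meets WQ at H = (8/63, 215/567)
H = W + t·(Q−W) with t = 5/4

t = 5/4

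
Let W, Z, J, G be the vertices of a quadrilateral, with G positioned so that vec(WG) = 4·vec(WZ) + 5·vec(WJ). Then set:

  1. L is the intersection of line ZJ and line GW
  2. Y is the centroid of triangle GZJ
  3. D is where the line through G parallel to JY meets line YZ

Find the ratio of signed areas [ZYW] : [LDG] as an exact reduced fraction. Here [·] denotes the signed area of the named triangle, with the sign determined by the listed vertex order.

Choose coordinates W = (0, 0), Z = (1, 0), J = (0, 1), G = (4, 5).
1. L is the intersection of line ZJ and line GW ⇒ L = (4/9, 5/9)
2. Y is the centroid of triangle GZJ ⇒ Y = (5/3, 2)
3. D is where the line through G parallel to JY meets line YZ ⇒ D = (7/3, 4)
2·[ZYW] = 2, 2·[LDG] = -104/27
[ZYW]:[LDG] = 2:-104/27 = -27/52

[ZYW]:[LDG] = -27/52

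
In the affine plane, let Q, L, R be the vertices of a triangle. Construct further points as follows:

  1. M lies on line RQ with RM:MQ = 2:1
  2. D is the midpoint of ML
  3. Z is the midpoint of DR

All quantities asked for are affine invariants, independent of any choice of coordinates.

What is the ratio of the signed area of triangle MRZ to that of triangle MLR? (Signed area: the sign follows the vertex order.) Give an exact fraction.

[MRZ]:[MLR] = -1/4

Assign Q = (0, 0), L = (1, 0), R = (0, 1) — the answer is frame-independent, so this choice is without loss of generality.
1. M lies on line RQ with RM:MQ = 2:1 ⇒ M = (0, 1/3)
2. D is the midpoint of ML ⇒ D = (1/2, 1/6)
3. Z is the midpoint of DR ⇒ Z = (1/4, 7/12)
2·[MRZ] = -1/6, 2·[MLR] = 2/3
[MRZ]:[MLR] = -1/6:2/3 = -1/4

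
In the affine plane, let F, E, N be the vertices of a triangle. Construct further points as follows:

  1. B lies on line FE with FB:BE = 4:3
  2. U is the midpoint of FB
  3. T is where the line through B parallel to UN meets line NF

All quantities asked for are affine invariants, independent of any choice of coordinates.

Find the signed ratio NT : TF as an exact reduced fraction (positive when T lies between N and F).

Choose coordinates F = (0, 0), E = (1, 0), N = (0, 1).
1. B lies on line FE with FB:BE = 4:3 ⇒ B = (4/7, 0)
2. U is the midpoint of FB ⇒ U = (2/7, 0)
3. T is where the line through B parallel to UN meets line NF ⇒ T = (0, 2)
T = N + t·(F−N) with t = -1, so NT:TF = t:(1−t) = -1:2

NT:TF = -1/2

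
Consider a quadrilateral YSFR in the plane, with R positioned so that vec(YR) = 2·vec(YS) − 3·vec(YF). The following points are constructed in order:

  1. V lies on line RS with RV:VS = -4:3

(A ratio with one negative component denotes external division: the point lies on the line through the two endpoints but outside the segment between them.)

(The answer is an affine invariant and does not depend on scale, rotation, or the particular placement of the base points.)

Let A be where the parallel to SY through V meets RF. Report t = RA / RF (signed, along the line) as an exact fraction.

t = 3

Set Y = (0, 0), S = (1, 0), F = (0, 1), R = (2, -3); any affine frame gives the same invariant.
1. V lies on line RS with RV:VS = -4:3 ⇒ V = (-2, 9)
through V parallel to SY: direction (-1, 0); meets RF at A = (-4, 9)
A = R + t·(F−R) with t = 3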